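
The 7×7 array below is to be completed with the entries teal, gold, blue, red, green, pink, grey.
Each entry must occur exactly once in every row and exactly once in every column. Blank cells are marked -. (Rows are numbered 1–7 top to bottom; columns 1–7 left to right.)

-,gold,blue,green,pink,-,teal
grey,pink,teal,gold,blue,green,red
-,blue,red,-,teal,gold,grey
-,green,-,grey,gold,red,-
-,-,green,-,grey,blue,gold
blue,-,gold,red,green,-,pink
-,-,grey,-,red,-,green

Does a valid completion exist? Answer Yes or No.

No row or column among the givens repeats a symbol, and propagating forced cells runs into no contradiction.
One valid completion exists (for instance, red gold blue green pink grey teal / grey pink teal gold blue green red / green blue red pink teal gold grey / teal green pink grey gold red blue / pink red green teal grey blue gold / blue grey gold red green teal pink / gold teal grey blue red pink green).

Yes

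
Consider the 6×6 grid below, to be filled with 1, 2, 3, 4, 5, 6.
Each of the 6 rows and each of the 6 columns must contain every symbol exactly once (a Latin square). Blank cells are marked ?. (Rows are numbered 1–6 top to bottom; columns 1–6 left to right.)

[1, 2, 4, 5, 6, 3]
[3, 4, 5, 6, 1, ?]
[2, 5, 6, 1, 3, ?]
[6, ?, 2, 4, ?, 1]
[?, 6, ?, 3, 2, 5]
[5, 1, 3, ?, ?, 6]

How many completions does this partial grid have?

1

Row 2, column 6: eliminating its row and column leaves {2}.
Row 3, column 6: eliminating its row and column leaves {4}.
Row 4, column 2: eliminating its row and column leaves {3}.
Row 4, column 5: eliminating its row and column leaves {5}.
Row 5, column 1: eliminating its row and column leaves {4}.
Row 5, column 3: eliminating its row and column leaves {1}.
Row 6, column 4: eliminating its row and column leaves {2}.
Row 6, column 5: eliminating its row and column leaves {4}.
Only one assignment across all blanks avoids any row or column repeat, giving 1 completion.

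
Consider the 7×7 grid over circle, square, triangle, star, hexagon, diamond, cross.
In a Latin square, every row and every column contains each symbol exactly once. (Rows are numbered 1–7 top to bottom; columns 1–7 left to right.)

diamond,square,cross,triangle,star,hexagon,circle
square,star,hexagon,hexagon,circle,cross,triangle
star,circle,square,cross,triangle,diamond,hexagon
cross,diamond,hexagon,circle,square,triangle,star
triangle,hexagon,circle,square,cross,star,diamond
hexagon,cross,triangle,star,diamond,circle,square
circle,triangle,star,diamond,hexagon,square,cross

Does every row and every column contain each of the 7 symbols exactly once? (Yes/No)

No

Column 3 contains hexagon twice (at rows 2 and 4), so it is not a permutation.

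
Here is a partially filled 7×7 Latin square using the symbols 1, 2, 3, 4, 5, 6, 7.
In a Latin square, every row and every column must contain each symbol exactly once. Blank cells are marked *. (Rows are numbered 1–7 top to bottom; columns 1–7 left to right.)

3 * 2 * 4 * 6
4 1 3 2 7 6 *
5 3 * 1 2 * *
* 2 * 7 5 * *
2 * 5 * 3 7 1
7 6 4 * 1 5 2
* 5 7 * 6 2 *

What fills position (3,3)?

Row 3 already has {1, 2, 3, 5} and column 3 already has {2, 3, 4, 5, 7}, so row 3, column 3 must be 6.

6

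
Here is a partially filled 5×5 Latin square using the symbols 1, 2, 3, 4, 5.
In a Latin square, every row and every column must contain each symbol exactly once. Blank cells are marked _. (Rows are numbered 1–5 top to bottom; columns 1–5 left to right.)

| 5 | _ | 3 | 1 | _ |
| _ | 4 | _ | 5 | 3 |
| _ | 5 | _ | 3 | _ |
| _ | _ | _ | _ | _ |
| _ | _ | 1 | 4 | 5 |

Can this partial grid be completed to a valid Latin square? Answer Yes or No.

No

Row 1, column 2: row 1 has {1, 3, 5} and column 2 has {4, 5}, so it must be 2.
Row 1, column 5: row 1 has {1, 2, 3, 5} and column 5 has {3, 5}, so it must be 4.
Row 2, column 3: row 2 has {3, 4, 5} and column 3 has {1, 3}, so it must be 2.
Row 2, column 1: row 2 has {2, 3, 4, 5} and column 1 has {5}, so it must be 1.
Row 3, column 3: row 3 has {3, 5} and column 3 has {1, 2, 3}, so it must be 4.
Row 3, column 1: row 3 has {3, 4, 5} and column 1 has {1, 5}, so it must be 2.
Row 3, column 5: row 3 has {2, 3, 4, 5} and column 5 has {3, 4, 5}, so it must be 1.
Row 4, column 3: row 4 has {} and column 3 has {1, 2, 3, 4}, so it must be 5.
Row 4, column 4: row 4 has {5} and column 4 has {1, 3, 4, 5}, so it must be 2.
Now row 4, column 5: row 4 together with column 5 already contain {1, 2, 3, 4, 5} — every symbol — so nothing can go there. The grid has no valid completion.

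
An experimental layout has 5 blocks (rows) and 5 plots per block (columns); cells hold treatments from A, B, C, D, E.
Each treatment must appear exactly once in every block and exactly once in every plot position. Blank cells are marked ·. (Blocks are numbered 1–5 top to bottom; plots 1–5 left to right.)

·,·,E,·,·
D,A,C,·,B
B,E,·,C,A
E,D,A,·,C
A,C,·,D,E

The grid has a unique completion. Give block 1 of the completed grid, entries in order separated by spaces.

C B E A D

Block 1, plot 1: block 1 has {E} and plot 1 has {A, B, D, E}, leaving only C.
Block 1, plot 2: block 1 has {C, E} and plot 2 has {A, C, D, E}, leaving only B.
Block 1, plot 4: block 1 has {B, C, E} and plot 4 has {C, D}, leaving only A.
Block 1, plot 5: block 1 has {A, B, C, E} and plot 5 has {A, B, C, E}, leaving only D.
So block 1 reads: C B E A D.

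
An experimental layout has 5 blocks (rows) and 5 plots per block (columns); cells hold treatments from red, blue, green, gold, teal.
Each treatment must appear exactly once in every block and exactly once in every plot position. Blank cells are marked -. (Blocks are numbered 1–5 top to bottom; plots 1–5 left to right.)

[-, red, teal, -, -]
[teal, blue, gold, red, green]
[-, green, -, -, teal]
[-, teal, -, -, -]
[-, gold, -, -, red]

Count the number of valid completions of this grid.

Block 1, plot 1: eliminating its block and plot leaves {blue, green, gold}.
Block 1, plot 4: eliminating its block and plot leaves {blue, green, gold}.
Block 1, plot 5: eliminating its block and plot leaves {blue, gold}.
Block 3, plot 1: eliminating its block and plot leaves {red, blue, gold}.
Block 3, plot 3: eliminating its block and plot leaves {red, blue}.
Block 3, plot 4: eliminating its block and plot leaves {blue, gold}.
Block 4, plot 1: eliminating its block and plot leaves {red, blue, green, gold}.
Block 4, plot 3: eliminating its block and plot leaves {red, blue, green}.
Block 4, plot 4: eliminating its block and plot leaves {blue, green, gold}.
Block 4, plot 5: eliminating its block and plot leaves {blue, gold}.
Block 5, plot 1: eliminating its block and plot leaves {blue, green}.
Block 5, plot 3: eliminating its block and plot leaves {blue, green}.
Block 5, plot 4: eliminating its block and plot leaves {blue, green, teal}.
Enumerating the assignments across these blanks that avoid any block or plot repeat gives 5 completions.

5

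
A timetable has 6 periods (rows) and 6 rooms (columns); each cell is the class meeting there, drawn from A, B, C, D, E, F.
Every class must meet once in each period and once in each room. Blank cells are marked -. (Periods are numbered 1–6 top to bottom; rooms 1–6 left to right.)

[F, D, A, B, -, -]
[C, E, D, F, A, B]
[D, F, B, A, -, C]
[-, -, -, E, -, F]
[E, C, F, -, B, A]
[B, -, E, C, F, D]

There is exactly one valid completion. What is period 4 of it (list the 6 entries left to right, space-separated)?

Period 4, room 1: period 4 has {E, F} and room 1 has {B, C, D, E, F}, leaving only A.
Period 4, room 2: period 4 has {A, E, F} and room 2 has {C, D, E, F}, leaving only B.
Period 4, room 3: period 4 has {A, B, E, F} and room 3 has {A, B, D, E, F}, leaving only C.
Period 4, room 5: period 4 has {A, B, C, E, F} and room 5 has {A, B, F}, leaving only D.
So period 4 reads: A B C E D F.

A B C E D F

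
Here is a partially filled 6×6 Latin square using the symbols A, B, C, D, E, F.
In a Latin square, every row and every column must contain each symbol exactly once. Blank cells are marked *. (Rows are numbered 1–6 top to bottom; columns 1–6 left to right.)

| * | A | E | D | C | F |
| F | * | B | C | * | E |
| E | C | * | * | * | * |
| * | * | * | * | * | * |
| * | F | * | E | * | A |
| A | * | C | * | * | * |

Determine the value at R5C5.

Row 1, column 1: row 1 has {A, C, D, E, F} and column 1 has {A, E, F}, leaving only B.
Row 2, column 2: row 2 has {B, C, E, F} and column 2 has {A, C, F}, leaving only D.
Row 2, column 5: row 2 has {B, C, D, E, F} and column 5 has {C}, leaving only A.
Row 5, column 3: row 5 has {A, E, F} and column 3 has {B, C, E}, leaving only D.
Row 5 already has {A, D, E, F} and column 5 already has {A, C}, so row 5, column 5 must be B.

B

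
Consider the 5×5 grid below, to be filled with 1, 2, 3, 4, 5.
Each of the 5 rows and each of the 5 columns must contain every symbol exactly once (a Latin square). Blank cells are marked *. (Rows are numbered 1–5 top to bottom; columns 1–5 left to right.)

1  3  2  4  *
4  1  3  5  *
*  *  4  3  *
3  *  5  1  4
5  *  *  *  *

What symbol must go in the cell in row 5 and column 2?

Row 1, column 5: row 1 has {1, 2, 3, 4} and column 5 has {4}, leaving only 5.
Row 2, column 5: row 2 has {1, 3, 4, 5} and column 5 has {4, 5}, leaving only 2.
Row 3, column 1: row 3 has {3, 4} and column 1 has {1, 3, 4, 5}, leaving only 2.
Row 3, column 2: row 3 has {2, 3, 4} and column 2 has {1, 3}, leaving only 5.
Row 3, column 5: row 3 has {2, 3, 4, 5} and column 5 has {2, 4, 5}, leaving only 1.
Row 4, column 2: row 4 has {1, 3, 4, 5} and column 2 has {1, 3, 5}, leaving only 2.
Row 5 already has {5} and column 2 already has {1, 2, 3, 5}, so row 5, column 2 must be 4.

4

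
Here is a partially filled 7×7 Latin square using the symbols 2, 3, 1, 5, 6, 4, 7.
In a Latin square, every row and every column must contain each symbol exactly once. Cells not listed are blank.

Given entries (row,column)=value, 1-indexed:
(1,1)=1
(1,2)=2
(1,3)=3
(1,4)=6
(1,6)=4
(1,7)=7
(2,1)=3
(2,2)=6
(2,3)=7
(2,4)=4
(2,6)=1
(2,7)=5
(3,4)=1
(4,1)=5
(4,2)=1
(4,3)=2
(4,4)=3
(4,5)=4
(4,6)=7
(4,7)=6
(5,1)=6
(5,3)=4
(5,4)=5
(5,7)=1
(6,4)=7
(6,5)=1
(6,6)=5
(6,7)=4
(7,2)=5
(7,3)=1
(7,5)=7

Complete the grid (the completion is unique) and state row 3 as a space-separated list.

Row 1, column 5: row 1 has {2, 3, 1, 6, 4, 7} and column 5 has {1, 4, 7}, leaving only 5.
Row 2, column 5: row 2 has {3, 1, 5, 6, 4, 7} and column 5 has {1, 5, 4, 7}, leaving only 2.
Row 5, column 5: row 5 has {1, 5, 6, 4} and column 5 has {2, 1, 5, 4, 7}, leaving only 3.
Row 3, column 5: row 3 has {1} and column 5 has {2, 3, 1, 5, 4, 7}, leaving only 6.
Row 3, column 3: row 3 has {1, 6} and column 3 has {2, 3, 1, 4, 7}, leaving only 5.
Row 5, column 2: row 5 has {3, 1, 5, 6, 4} and column 2 has {2, 1, 5, 6}, leaving only 7.
Row 5, column 6: row 5 has {3, 1, 5, 6, 4, 7} and column 6 has {1, 5, 4, 7}, leaving only 2.
Row 3, column 6: row 3 has {1, 5, 6} and column 6 has {2, 1, 5, 4, 7}, leaving only 3.
Row 3, column 2: row 3 has {3, 1, 5, 6} and column 2 has {2, 1, 5, 6, 7}, leaving only 4.
Row 3, column 7: row 3 has {3, 1, 5, 6, 4} and column 7 has {1, 5, 6, 4, 7}, leaving only 2.
Row 3, column 1: row 3 has {2, 3, 1, 5, 6, 4} and column 1 has {3, 1, 5, 6}, leaving only 7.
So row 3 reads: 7 4 5 1 6 3 2.

7 4 5 1 6 3 2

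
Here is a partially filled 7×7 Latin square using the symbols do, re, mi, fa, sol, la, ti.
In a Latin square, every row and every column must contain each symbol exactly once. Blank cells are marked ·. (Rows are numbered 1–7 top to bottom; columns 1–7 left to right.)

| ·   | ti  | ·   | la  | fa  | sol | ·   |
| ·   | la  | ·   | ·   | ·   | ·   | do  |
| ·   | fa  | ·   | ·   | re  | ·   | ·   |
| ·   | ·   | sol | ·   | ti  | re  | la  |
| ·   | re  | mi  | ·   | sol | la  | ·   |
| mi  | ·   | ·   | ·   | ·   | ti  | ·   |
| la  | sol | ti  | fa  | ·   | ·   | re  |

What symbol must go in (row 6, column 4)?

re

Row 1, column 7: row 1 has {fa, sol, la, ti} and column 7 has {do, re, la}, leaving only mi.
Row 2, column 5: row 2 has {do, la} and column 5 has {re, fa, sol, ti}, leaving only mi.
Row 2, column 6: row 2 has {do, mi, la} and column 6 has {re, sol, la, ti}, leaving only fa.
Row 2, column 3: row 2 has {do, mi, fa, la} and column 3 has {mi, sol, ti}, leaving only re.
Row 1, column 3: row 1 has {mi, fa, sol, la, ti} and column 3 has {re, mi, sol, ti}, leaving only do.
Row 1, column 1: row 1 has {do, mi, fa, sol, la, ti} and column 1 has {mi, la}, leaving only re.
Row 3, column 3: row 3 has {re, fa} and column 3 has {do, re, mi, sol, ti}, leaving only la.
Row 6, column 2: row 6 has {mi, ti} and column 2 has {re, fa, sol, la, ti}, leaving only do.
Row 4, column 2: row 4 has {re, sol, la, ti} and column 2 has {do, re, fa, sol, la, ti}, leaving only mi.
Row 4, column 4: row 4 has {re, mi, sol, la, ti} and column 4 has {fa, la}, leaving only do.
Row 4, column 1: row 4 has {do, re, mi, sol, la, ti} and column 1 has {re, mi, la}, leaving only fa.
Row 5, column 4: row 5 has {re, mi, sol, la} and column 4 has {do, fa, la}, leaving only ti.
Row 2, column 4: row 2 has {do, re, mi, fa, la} and column 4 has {do, fa, la, ti}, leaving only sol.
Row 6 already has {do, mi, ti} and column 4 already has {do, fa, sol, la, ti}, so row 6, column 4 must be re.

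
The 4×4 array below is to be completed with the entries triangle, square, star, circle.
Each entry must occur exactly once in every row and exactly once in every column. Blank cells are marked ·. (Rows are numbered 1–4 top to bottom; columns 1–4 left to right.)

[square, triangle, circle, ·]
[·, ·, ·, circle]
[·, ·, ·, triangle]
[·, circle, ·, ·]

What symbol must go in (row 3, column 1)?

Row 1, column 4: row 1 has {triangle, square, circle} and column 4 has {triangle, circle}, leaving only star.
Row 4, column 4: row 4 has {circle} and column 4 has {triangle, star, circle}, leaving only square.
Row 3, column 1 is narrowed to {star, circle}.
If it were star, then row 4, column 1 would be left with no valid symbol.
So row 3, column 1 must be circle.

circle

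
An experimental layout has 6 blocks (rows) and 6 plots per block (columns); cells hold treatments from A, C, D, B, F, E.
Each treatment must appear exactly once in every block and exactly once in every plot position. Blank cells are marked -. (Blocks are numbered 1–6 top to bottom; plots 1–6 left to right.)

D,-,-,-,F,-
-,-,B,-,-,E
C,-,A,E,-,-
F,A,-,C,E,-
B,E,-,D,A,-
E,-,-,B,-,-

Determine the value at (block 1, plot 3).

E

Block 1, plot 4: block 1 has {D, F} and plot 4 has {C, D, B, E}, leaving only A.
Block 2, plot 1: block 2 has {B, E} and plot 1 has {C, D, B, F, E}, leaving only A.
Block 2, plot 4: block 2 has {A, B, E} and plot 4 has {A, C, D, B, E}, leaving only F.
Block 4, plot 3: block 4 has {A, C, F, E} and plot 3 has {A, B}, leaving only D.
Block 4, plot 6: block 4 has {A, C, D, F, E} and plot 6 has {E}, leaving only B.
Block 1, plot 6: block 1 has {A, D, F} and plot 6 has {B, E}, leaving only C.
Block 1 already has {A, C, D, F} and plot 3 already has {A, D, B}, so block 1, plot 3 must be E.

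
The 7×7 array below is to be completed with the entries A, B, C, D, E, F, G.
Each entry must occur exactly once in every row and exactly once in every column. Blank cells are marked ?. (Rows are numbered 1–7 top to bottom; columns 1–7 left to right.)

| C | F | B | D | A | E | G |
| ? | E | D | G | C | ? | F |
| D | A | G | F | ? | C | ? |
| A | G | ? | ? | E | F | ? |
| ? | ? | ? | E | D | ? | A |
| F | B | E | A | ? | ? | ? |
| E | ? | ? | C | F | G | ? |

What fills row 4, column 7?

D

Row 2, column 1: row 2 has {C, D, E, F, G} and column 1 has {A, C, D, E, F}, leaving only B.
Row 2, column 6: row 2 has {B, C, D, E, F, G} and column 6 has {C, E, F, G}, leaving only A.
Row 3, column 5: row 3 has {A, C, D, F, G} and column 5 has {A, C, D, E, F}, leaving only B.
Row 3, column 7: row 3 has {A, B, C, D, F, G} and column 7 has {A, F, G}, leaving only E.
Row 4, column 3: row 4 has {A, E, F, G} and column 3 has {B, D, E, G}, leaving only C.
Row 4, column 4: row 4 has {A, C, E, F, G} and column 4 has {A, C, D, E, F, G}, leaving only B.
Row 4 already has {A, B, C, E, F, G} and column 7 already has {A, E, F, G}, so row 4, column 7 must be D.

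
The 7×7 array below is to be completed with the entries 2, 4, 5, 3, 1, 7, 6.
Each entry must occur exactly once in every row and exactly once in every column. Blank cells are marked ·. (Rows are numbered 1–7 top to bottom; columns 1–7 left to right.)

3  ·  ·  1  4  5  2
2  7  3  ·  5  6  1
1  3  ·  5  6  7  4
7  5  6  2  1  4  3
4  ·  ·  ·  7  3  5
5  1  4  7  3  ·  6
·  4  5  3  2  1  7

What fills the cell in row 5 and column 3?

1

Row 1, column 2: row 1 has {2, 4, 5, 3, 1} and column 2 has {4, 5, 3, 1, 7}, leaving only 6.
Row 1, column 3: row 1 has {2, 4, 5, 3, 1, 6} and column 3 has {4, 5, 3, 6}, leaving only 7.
Row 2, column 4: row 2 has {2, 5, 3, 1, 7, 6} and column 4 has {2, 5, 3, 1, 7}, leaving only 4.
Row 3, column 3: row 3 has {4, 5, 3, 1, 7, 6} and column 3 has {4, 5, 3, 7, 6}, leaving only 2.
Row 5 already has {4, 5, 3, 7} and column 3 already has {2, 4, 5, 3, 7, 6}, so row 5, column 3 must be 1.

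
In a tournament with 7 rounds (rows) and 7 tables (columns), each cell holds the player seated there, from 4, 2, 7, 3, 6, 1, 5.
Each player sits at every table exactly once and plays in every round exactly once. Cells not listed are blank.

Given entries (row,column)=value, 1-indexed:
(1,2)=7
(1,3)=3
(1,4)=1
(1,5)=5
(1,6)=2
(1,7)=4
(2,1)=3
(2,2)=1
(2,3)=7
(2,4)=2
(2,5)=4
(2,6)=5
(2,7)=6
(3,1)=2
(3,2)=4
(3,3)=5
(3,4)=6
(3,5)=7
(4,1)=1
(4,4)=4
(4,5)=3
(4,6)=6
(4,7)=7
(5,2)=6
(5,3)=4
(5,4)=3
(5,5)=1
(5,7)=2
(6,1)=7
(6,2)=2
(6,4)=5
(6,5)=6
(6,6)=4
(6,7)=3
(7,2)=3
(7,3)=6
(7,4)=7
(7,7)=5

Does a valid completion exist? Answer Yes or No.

No round or table among the givens repeats a symbol, and propagating forced cells runs into no contradiction.
One valid completion exists (for instance, 6 7 3 1 5 2 4 / 3 1 7 2 4 5 6 / 2 4 5 6 7 3 1 / 1 5 2 4 3 6 7 / 5 6 4 3 1 7 2 / 7 2 1 5 6 4 3 / 4 3 6 7 2 1 5).

Yes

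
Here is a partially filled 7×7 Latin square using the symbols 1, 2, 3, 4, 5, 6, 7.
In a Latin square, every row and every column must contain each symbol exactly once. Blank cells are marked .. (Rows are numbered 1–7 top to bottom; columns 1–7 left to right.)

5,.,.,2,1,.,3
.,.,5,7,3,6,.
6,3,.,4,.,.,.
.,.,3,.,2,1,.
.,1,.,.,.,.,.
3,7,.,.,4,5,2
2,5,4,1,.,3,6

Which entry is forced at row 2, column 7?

Row 6, column 4: row 6 has {2, 3, 4, 5, 7} and column 4 has {1, 2, 4, 7}, leaving only 6.
Row 4, column 4: row 4 has {1, 2, 3} and column 4 has {1, 2, 4, 6, 7}, leaving only 5.
Row 5, column 4: row 5 has {1} and column 4 has {1, 2, 4, 5, 6, 7}, leaving only 3.
Row 6, column 3: row 6 has {2, 3, 4, 5, 6, 7} and column 3 has {3, 4, 5}, leaving only 1.
Row 7, column 5: row 7 has {1, 2, 3, 4, 5, 6} and column 5 has {1, 2, 3, 4}, leaving only 7.
Row 3, column 5: row 3 has {3, 4, 6} and column 5 has {1, 2, 3, 4, 7}, leaving only 5.
Row 5, column 5: row 5 has {1, 3} and column 5 has {1, 2, 3, 4, 5, 7}, leaving only 6.
Row 2, column 7 is narrowed to {1, 4}.
If it were 1, then row 3, column 6 would be left with no valid symbol.
So row 2, column 7 must be 4.

4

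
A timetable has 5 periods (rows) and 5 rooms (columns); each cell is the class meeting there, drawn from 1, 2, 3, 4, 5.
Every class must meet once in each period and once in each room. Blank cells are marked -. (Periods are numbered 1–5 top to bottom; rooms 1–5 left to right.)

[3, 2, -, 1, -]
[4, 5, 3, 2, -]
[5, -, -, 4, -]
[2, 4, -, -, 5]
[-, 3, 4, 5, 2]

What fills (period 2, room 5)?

Period 2 already has {2, 3, 4, 5} and room 5 already has {2, 5}, so period 2, room 5 must be 1.

1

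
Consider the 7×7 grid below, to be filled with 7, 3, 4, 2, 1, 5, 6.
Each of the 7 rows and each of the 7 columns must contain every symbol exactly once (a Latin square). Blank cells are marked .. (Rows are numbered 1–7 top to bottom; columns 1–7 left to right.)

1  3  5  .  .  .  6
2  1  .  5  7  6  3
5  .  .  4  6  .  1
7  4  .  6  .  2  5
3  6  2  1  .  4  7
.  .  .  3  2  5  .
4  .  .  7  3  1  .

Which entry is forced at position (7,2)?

Row 1, column 4: row 1 has {3, 1, 5, 6} and column 4 has {7, 3, 4, 1, 5, 6}, leaving only 2.
Row 1, column 5: row 1 has {3, 2, 1, 5, 6} and column 5 has {7, 3, 2, 6}, leaving only 4.
Row 1, column 6: row 1 has {3, 4, 2, 1, 5, 6} and column 6 has {4, 2, 1, 5, 6}, leaving only 7.
Row 2, column 3: row 2 has {7, 3, 2, 1, 5, 6} and column 3 has {2, 5}, leaving only 4.
Row 3, column 6: row 3 has {4, 1, 5, 6} and column 6 has {7, 4, 2, 1, 5, 6}, leaving only 3.
Row 3, column 3: row 3 has {3, 4, 1, 5, 6} and column 3 has {4, 2, 5}, leaving only 7.
Row 3, column 2: row 3 has {7, 3, 4, 1, 5, 6} and column 2 has {3, 4, 1, 6}, leaving only 2.
Row 7 already has {7, 3, 4, 1} and column 2 already has {3, 4, 2, 1, 6}, so row 7, column 2 must be 5.

5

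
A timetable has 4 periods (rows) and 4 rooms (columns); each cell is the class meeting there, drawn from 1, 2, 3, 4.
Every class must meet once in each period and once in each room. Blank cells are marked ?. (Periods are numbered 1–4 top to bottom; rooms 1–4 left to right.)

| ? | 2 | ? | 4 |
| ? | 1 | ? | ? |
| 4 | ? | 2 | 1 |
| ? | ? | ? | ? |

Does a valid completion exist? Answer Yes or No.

Yes

No period or room among the givens repeats a symbol, and propagating forced cells runs into no contradiction.
One valid completion exists (for instance, 3 2 1 4 / 2 1 4 3 / 4 3 2 1 / 1 4 3 2).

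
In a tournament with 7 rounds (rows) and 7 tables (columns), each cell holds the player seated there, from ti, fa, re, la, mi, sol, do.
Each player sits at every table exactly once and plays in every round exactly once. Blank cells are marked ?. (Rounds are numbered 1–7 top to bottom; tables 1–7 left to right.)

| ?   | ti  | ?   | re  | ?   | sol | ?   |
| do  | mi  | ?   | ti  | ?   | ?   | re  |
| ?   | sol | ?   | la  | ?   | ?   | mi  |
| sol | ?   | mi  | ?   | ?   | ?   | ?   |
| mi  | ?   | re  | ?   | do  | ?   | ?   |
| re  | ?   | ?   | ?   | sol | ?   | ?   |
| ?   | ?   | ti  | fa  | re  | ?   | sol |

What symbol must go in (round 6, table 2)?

Round 4, table 4: round 4 has {mi, sol} and table 4 has {ti, fa, re, la}, leaving only do.
Round 5, table 4: round 5 has {re, mi, do} and table 4 has {ti, fa, re, la, do}, leaving only sol.
Round 6, table 4: round 6 has {re, sol} and table 4 has {ti, fa, re, la, sol, do}, leaving only mi.
Round 7, table 1: round 7 has {ti, fa, re, sol} and table 1 has {re, mi, sol, do}, leaving only la.
Round 1, table 1: round 1 has {ti, re, sol} and table 1 has {re, la, mi, sol, do}, leaving only fa.
Round 3, table 1: round 3 has {la, mi, sol} and table 1 has {fa, re, la, mi, sol, do}, leaving only ti.
Round 3, table 5: round 3 has {ti, la, mi, sol} and table 5 has {re, sol, do}, leaving only fa.
Round 2, table 5: round 2 has {ti, re, mi, do} and table 5 has {fa, re, sol, do}, leaving only la.
Round 1, table 5: round 1 has {ti, fa, re, sol} and table 5 has {fa, re, la, sol, do}, leaving only mi.
Round 2, table 6: round 2 has {ti, re, la, mi, do} and table 6 has {sol}, leaving only fa.
Round 2, table 3: round 2 has {ti, fa, re, la, mi, do} and table 3 has {ti, re, mi}, leaving only sol.
Round 3, table 3: round 3 has {ti, fa, la, mi, sol} and table 3 has {ti, re, mi, sol}, leaving only do.
Round 1, table 3: round 1 has {ti, fa, re, mi, sol} and table 3 has {ti, re, mi, sol, do}, leaving only la.
Round 1, table 7: round 1 has {ti, fa, re, la, mi, sol} and table 7 has {re, mi, sol}, leaving only do.
Round 3, table 6: round 3 has {ti, fa, la, mi, sol, do} and table 6 has {fa, sol}, leaving only re.
Round 4, table 5: round 4 has {mi, sol, do} and table 5 has {fa, re, la, mi, sol, do}, leaving only ti.
Round 4, table 6: round 4 has {ti, mi, sol, do} and table 6 has {fa, re, sol}, leaving only la.
Round 4, table 7: round 4 has {ti, la, mi, sol, do} and table 7 has {re, mi, sol, do}, leaving only fa.
Round 4, table 2: round 4 has {ti, fa, la, mi, sol, do} and table 2 has {ti, mi, sol}, leaving only re.
Round 5, table 6: round 5 has {re, mi, sol, do} and table 6 has {fa, re, la, sol}, leaving only ti.
Round 5, table 7: round 5 has {ti, re, mi, sol, do} and table 7 has {fa, re, mi, sol, do}, leaving only la.
Round 5, table 2: round 5 has {ti, re, la, mi, sol, do} and table 2 has {ti, re, mi, sol}, leaving only fa.
Round 6, table 3: round 6 has {re, mi, sol} and table 3 has {ti, re, la, mi, sol, do}, leaving only fa.
Round 6, table 6: round 6 has {fa, re, mi, sol} and table 6 has {ti, fa, re, la, sol}, leaving only do.
Round 6 already has {fa, re, mi, sol, do} and table 2 already has {ti, fa, re, mi, sol}, so round 6, table 2 must be la.

la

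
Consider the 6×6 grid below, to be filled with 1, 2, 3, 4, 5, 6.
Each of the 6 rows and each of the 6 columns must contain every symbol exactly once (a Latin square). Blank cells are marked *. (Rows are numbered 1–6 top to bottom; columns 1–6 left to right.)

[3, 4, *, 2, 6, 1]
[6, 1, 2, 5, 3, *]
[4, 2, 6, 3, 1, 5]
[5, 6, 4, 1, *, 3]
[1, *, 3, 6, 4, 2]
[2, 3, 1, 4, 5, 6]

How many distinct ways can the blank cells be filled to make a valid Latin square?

Row 1, column 3: eliminating its row and column leaves {5}.
Row 2, column 6: eliminating its row and column leaves {4}.
Row 4, column 5: eliminating its row and column leaves {2}.
Row 5, column 2: eliminating its row and column leaves {5}.
Only one assignment across all blanks avoids any row or column repeat, giving 1 completion.

1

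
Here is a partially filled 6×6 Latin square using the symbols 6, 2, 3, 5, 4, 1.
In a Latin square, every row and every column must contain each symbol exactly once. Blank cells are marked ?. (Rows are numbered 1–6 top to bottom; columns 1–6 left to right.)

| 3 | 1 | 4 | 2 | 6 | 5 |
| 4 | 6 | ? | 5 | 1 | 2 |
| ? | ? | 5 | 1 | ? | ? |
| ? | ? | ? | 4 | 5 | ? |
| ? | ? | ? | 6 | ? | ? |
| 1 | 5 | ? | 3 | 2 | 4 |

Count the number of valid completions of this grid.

Row 2, column 3: eliminating its row and column leaves {3}.
Row 3, column 1: eliminating its row and column leaves {6, 2}.
Row 3, column 2: eliminating its row and column leaves {2, 3, 4}.
Row 3, column 5: eliminating its row and column leaves {3, 4}.
Row 3, column 6: eliminating its row and column leaves {6, 3}.
Row 4, column 1: eliminating its row and column leaves {6, 2}.
Row 4, column 2: eliminating its row and column leaves {2, 3}.
Row 4, column 3: eliminating its row and column leaves {6, 2, 3, 1}.
Row 4, column 6: eliminating its row and column leaves {6, 3, 1}.
Row 5, column 1: eliminating its row and column leaves {2, 5}.
Row 5, column 2: eliminating its row and column leaves {2, 3, 4}.
Row 5, column 3: eliminating its row and column leaves {2, 3, 1}.
Row 5, column 5: eliminating its row and column leaves {3, 4}.
Row 5, column 6: eliminating its row and column leaves {3, 1}.
Row 6, column 3: eliminating its row and column leaves {6}.
Enumerating the assignments across these blanks that avoid any row or column repeat gives 4 completions.

4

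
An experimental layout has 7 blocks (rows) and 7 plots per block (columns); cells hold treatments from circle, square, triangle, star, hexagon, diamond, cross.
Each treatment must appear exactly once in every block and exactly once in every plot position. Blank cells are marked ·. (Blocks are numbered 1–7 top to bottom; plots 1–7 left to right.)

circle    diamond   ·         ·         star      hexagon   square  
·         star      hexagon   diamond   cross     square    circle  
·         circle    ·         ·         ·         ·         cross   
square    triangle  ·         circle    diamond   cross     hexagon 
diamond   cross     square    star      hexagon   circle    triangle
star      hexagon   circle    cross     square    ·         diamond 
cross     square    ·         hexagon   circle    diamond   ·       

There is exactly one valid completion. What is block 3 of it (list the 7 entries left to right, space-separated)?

Block 3, plot 5: block 3 has {circle, cross} and plot 5 has {circle, square, star, hexagon, diamond, cross}, leaving only triangle.
Block 3, plot 1: block 3 has {circle, triangle, cross} and plot 1 has {circle, square, star, diamond, cross}, leaving only hexagon.
Block 3, plot 4: block 3 has {circle, triangle, hexagon, cross} and plot 4 has {circle, star, hexagon, diamond, cross}, leaving only square.
Block 3, plot 6: block 3 has {circle, square, triangle, hexagon, cross} and plot 6 has {circle, square, hexagon, diamond, cross}, leaving only star.
Block 3, plot 3: block 3 has {circle, square, triangle, star, hexagon, cross} and plot 3 has {circle, square, hexagon}, leaving only diamond.
So block 3 reads: hexagon circle diamond square triangle star cross.

hexagon circle diamond square triangle star cross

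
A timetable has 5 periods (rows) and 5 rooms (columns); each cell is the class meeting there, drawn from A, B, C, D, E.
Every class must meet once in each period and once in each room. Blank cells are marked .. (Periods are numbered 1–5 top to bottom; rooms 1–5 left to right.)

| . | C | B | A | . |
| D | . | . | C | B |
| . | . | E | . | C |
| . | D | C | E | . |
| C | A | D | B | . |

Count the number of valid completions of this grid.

Period 1, room 1: eliminating its period and room leaves {E}.
Period 1, room 5: eliminating its period and room leaves {D, E}.
Period 2, room 2: eliminating its period and room leaves {E}.
Period 2, room 3: eliminating its period and room leaves {A}.
Period 3, room 1: eliminating its period and room leaves {A, B}.
Period 3, room 2: eliminating its period and room leaves {B}.
Period 3, room 4: eliminating its period and room leaves {D}.
Period 4, room 1: eliminating its period and room leaves {A, B}.
Period 4, room 5: eliminating its period and room leaves {A}.
Period 5, room 5: eliminating its period and room leaves {E}.
Only one assignment across all blanks avoids any period or room repeat, giving 1 completion.

1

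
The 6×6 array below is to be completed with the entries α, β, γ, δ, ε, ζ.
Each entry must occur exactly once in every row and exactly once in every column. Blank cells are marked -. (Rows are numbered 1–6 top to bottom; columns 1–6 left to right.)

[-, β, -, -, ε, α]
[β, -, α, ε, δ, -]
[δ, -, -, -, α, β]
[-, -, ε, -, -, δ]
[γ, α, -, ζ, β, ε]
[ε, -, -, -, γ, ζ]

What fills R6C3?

β

Row 1, column 1: row 1 has {α, β, ε} and column 1 has {β, γ, δ, ε}, leaving only ζ.
Row 2, column 6: row 2 has {α, β, δ, ε} and column 6 has {α, β, δ, ε, ζ}, leaving only γ.
Row 2, column 2: row 2 has {α, β, γ, δ, ε} and column 2 has {α, β}, leaving only ζ.
Row 3, column 4: row 3 has {α, β, δ} and column 4 has {ε, ζ}, leaving only γ.
Row 1, column 4: row 1 has {α, β, ε, ζ} and column 4 has {γ, ε, ζ}, leaving only δ.
Row 1, column 3: row 1 has {α, β, δ, ε, ζ} and column 3 has {α, ε}, leaving only γ.
Row 3, column 2: row 3 has {α, β, γ, δ} and column 2 has {α, β, ζ}, leaving only ε.
Row 3, column 3: row 3 has {α, β, γ, δ, ε} and column 3 has {α, γ, ε}, leaving only ζ.
Row 4, column 1: row 4 has {δ, ε} and column 1 has {β, γ, δ, ε, ζ}, leaving only α.
Row 4, column 2: row 4 has {α, δ, ε} and column 2 has {α, β, ε, ζ}, leaving only γ.
Row 4, column 4: row 4 has {α, γ, δ, ε} and column 4 has {γ, δ, ε, ζ}, leaving only β.
Row 4, column 5: row 4 has {α, β, γ, δ, ε} and column 5 has {α, β, γ, δ, ε}, leaving only ζ.
Row 5, column 3: row 5 has {α, β, γ, ε, ζ} and column 3 has {α, γ, ε, ζ}, leaving only δ.
Row 6 already has {γ, ε, ζ} and column 3 already has {α, γ, δ, ε, ζ}, so row 6, column 3 must be β.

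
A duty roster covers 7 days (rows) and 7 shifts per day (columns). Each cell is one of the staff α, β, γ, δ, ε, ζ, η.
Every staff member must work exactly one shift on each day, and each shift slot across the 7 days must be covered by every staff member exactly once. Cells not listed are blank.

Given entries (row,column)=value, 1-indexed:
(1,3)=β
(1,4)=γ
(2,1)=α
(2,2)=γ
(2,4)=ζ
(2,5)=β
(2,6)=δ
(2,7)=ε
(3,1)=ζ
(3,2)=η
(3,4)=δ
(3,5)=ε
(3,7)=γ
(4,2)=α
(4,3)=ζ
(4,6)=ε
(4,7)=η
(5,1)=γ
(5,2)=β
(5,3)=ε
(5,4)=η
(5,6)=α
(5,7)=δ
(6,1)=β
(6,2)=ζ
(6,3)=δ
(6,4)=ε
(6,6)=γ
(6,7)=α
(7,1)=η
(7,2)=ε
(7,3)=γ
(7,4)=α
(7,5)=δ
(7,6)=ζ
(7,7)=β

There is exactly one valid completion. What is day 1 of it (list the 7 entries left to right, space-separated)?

Day 1, shift 2: day 1 has {β, γ} and shift 2 has {α, β, γ, ε, ζ, η}, leaving only δ.
Day 1, shift 1: day 1 has {β, γ, δ} and shift 1 has {α, β, γ, ζ, η}, leaving only ε.
Day 1, shift 6: day 1 has {β, γ, δ, ε} and shift 6 has {α, γ, δ, ε, ζ}, leaving only η.
Day 1, shift 7: day 1 has {β, γ, δ, ε, η} and shift 7 has {α, β, γ, δ, ε, η}, leaving only ζ.
Day 1, shift 5: day 1 has {β, γ, δ, ε, ζ, η} and shift 5 has {β, δ, ε}, leaving only α.
So day 1 reads: ε δ β γ α η ζ.

ε δ β γ α η ζ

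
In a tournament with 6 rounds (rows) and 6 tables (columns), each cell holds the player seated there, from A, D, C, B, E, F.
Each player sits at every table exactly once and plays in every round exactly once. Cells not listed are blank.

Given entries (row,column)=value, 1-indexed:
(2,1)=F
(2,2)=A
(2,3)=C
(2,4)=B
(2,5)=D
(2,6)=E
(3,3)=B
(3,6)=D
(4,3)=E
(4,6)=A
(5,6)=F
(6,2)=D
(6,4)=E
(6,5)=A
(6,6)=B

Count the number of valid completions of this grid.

Round 1, table 1: eliminating its round and table leaves {A, D, C, B, E}.
Round 1, table 2: eliminating its round and table leaves {C, B, E, F}.
Round 1, table 3: eliminating its round and table leaves {A, D, F}.
Round 1, table 4: eliminating its round and table leaves {A, D, C, F}.
Round 1, table 5: eliminating its round and table leaves {C, B, E, F}.
Round 1, table 6: eliminating its round and table leaves {C}.
Round 3, table 1: eliminating its round and table leaves {A, C, E}.
Round 3, table 2: eliminating its round and table leaves {C, E, F}.
Round 3, table 4: eliminating its round and table leaves {A, C, F}.
Round 3, table 5: eliminating its round and table leaves {C, E, F}.
Round 4, table 1: eliminating its round and table leaves {D, C, B}.
Round 4, table 2: eliminating its round and table leaves {C, B, F}.
Round 4, table 4: eliminating its round and table leaves {D, C, F}.
Round 4, table 5: eliminating its round and table leaves {C, B, F}.
Round 5, table 1: eliminating its round and table leaves {A, D, C, B, E}.
Round 5, table 2: eliminating its round and table leaves {C, B, E}.
Round 5, table 3: eliminating its round and table leaves {A, D}.
Round 5, table 4: eliminating its round and table leaves {A, D, C}.
Round 5, table 5: eliminating its round and table leaves {C, B, E}.
Round 6, table 1: eliminating its round and table leaves {C}.
Round 6, table 3: eliminating its round and table leaves {F}.
Enumerating the assignments across these blanks that avoid any round or table repeat gives 40 completions.

40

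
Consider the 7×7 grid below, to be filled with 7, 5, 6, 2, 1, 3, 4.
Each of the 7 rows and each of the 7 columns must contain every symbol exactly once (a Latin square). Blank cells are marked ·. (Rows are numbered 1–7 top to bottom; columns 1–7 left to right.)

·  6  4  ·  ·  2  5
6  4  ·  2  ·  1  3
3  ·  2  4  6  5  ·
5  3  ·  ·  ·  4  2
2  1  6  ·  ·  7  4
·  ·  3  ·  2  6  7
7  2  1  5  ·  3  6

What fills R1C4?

Row 1, column 1: row 1 has {5, 6, 2, 4} and column 1 has {7, 5, 6, 2, 3}, leaving only 1.
Row 3, column 2: row 3 has {5, 6, 2, 3, 4} and column 2 has {6, 2, 1, 3, 4}, leaving only 7.
Row 3, column 7: row 3 has {7, 5, 6, 2, 3, 4} and column 7 has {7, 5, 6, 2, 3, 4}, leaving only 1.
Row 4, column 3: row 4 has {5, 2, 3, 4} and column 3 has {6, 2, 1, 3, 4}, leaving only 7.
Row 2, column 3: row 2 has {6, 2, 1, 3, 4} and column 3 has {7, 6, 2, 1, 3, 4}, leaving only 5.
Row 2, column 5: row 2 has {5, 6, 2, 1, 3, 4} and column 5 has {6, 2}, leaving only 7.
Row 1, column 5: row 1 has {5, 6, 2, 1, 4} and column 5 has {7, 6, 2}, leaving only 3.
Row 1 already has {5, 6, 2, 1, 3, 4} and column 4 already has {5, 2, 4}, so row 1, column 4 must be 7.

7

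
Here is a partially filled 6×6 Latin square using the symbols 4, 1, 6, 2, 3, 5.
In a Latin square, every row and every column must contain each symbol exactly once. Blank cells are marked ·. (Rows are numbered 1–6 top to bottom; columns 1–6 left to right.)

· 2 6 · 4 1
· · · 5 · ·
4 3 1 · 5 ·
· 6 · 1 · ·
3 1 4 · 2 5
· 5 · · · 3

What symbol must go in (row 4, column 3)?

5

Row 1, column 1: row 1 has {4, 1, 6, 2} and column 1 has {4, 3}, leaving only 5.
Row 1, column 4: row 1 has {4, 1, 6, 2, 5} and column 4 has {1, 5}, leaving only 3.
Row 2, column 2: row 2 has {5} and column 2 has {1, 6, 2, 3, 5}, leaving only 4.
Row 4, column 1: row 4 has {1, 6} and column 1 has {4, 3, 5}, leaving only 2.
Row 4, column 5: row 4 has {1, 6, 2} and column 5 has {4, 2, 5}, leaving only 3.
Row 4 already has {1, 6, 2, 3} and column 3 already has {4, 1, 6}, so row 4, column 3 must be 5.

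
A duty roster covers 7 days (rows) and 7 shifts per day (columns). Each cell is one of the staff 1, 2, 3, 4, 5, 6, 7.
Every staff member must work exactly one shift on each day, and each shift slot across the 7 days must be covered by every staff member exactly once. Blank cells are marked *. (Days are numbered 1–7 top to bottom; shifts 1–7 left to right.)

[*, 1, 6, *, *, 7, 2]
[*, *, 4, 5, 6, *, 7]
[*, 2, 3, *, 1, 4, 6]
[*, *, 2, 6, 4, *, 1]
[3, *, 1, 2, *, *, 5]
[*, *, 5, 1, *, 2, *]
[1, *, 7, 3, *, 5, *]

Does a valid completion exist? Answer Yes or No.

Day 1, shift 4: day 1 has {1, 2, 6, 7} and shift 4 has {1, 2, 3, 5, 6}, so it must be 4.
Day 1, shift 1: day 1 has {1, 2, 4, 6, 7} and shift 1 has {1, 3}, so it must be 5.
Day 1, shift 5: day 1 has {1, 2, 4, 5, 6, 7} and shift 5 has {1, 4, 6}, so it must be 3.
Day 2, shift 1: day 2 has {4, 5, 6, 7} and shift 1 has {1, 3, 5}, so it must be 2.
Day 2, shift 2: day 2 has {2, 4, 5, 6, 7} and shift 2 has {1, 2}, so it must be 3.
Day 2, shift 6: day 2 has {2, 3, 4, 5, 6, 7} and shift 6 has {2, 4, 5, 7}, so it must be 1.
Day 3, shift 1: day 3 has {1, 2, 3, 4, 6} and shift 1 has {1, 2, 3, 5}, so it must be 7.
Now day 3, shift 4: day 3 together with shift 4 already contain {1, 2, 3, 4, 5, 6, 7} — every symbol — so nothing can go there. The grid has no valid completion.

No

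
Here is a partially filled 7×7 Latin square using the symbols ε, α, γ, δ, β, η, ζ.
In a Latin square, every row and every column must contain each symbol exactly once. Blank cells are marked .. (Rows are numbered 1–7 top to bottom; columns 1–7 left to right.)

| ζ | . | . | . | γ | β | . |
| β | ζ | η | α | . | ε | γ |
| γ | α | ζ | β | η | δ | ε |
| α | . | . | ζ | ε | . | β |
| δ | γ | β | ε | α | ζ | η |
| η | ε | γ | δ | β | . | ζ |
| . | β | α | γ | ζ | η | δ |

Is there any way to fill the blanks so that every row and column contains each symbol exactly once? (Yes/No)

Yes

No row or column among the givens repeats a symbol, and propagating forced cells runs into no contradiction.
One valid completion exists (for instance, ζ δ ε η γ β α / β ζ η α δ ε γ / γ α ζ β η δ ε / α η δ ζ ε γ β / δ γ β ε α ζ η / η ε γ δ β α ζ / ε β α γ ζ η δ).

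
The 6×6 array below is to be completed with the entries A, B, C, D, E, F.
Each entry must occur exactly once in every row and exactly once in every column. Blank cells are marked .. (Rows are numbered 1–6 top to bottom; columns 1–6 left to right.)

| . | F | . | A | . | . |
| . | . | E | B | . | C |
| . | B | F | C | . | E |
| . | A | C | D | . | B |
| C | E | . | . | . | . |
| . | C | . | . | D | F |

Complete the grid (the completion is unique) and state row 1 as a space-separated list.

Row 1, column 6: row 1 has {A, F} and column 6 has {B, C, E, F}, leaving only D.
Row 1, column 3: row 1 has {A, D, F} and column 3 has {C, E, F}, leaving only B.
Row 1, column 1: row 1 has {A, B, D, F} and column 1 has {C}, leaving only E.
Row 1, column 5: row 1 has {A, B, D, E, F} and column 5 has {D}, leaving only C.
So row 1 reads: E F B A C D.

E F B A C D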